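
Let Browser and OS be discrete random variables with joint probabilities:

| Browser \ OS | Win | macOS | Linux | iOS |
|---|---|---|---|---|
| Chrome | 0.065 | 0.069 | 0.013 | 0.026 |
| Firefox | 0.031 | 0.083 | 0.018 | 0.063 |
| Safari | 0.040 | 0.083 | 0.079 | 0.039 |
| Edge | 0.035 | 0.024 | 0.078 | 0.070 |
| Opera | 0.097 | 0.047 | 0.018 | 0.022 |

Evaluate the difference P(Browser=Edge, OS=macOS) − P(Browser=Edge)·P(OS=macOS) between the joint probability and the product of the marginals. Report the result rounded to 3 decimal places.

-0.039

P(Browser=Edge) = 0.035 + 0.024 + 0.078 + 0.070 = 0.207.
P(OS=macOS) = 0.069 + 0.083 + 0.083 + 0.024 + 0.047 = 0.306.
P(Browser=Edge, OS=macOS) − P(Browser=Edge)P(OS=macOS) = 0.024 − 0.207×0.306 = -0.039.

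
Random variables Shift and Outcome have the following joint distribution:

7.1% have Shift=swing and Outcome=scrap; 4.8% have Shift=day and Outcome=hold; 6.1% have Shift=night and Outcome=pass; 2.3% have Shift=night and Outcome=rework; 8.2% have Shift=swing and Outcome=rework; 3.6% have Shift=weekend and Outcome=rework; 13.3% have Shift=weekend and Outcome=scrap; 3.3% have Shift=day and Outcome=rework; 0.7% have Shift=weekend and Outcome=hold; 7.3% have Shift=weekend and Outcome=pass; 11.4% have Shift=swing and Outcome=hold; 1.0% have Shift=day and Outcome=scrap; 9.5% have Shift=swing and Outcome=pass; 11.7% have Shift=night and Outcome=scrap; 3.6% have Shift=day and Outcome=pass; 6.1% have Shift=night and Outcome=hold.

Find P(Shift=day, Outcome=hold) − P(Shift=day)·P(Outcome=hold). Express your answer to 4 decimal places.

0.0188

P(Shift=day) = 0.036 + 0.033 + 0.010 + 0.048 = 0.127.
P(Outcome=hold) = 0.048 + 0.114 + 0.061 + 0.007 = 0.230.
P(Shift=day, Outcome=hold) − P(Shift=day)P(Outcome=hold) = 0.048 − 0.127×0.230 = 0.0188.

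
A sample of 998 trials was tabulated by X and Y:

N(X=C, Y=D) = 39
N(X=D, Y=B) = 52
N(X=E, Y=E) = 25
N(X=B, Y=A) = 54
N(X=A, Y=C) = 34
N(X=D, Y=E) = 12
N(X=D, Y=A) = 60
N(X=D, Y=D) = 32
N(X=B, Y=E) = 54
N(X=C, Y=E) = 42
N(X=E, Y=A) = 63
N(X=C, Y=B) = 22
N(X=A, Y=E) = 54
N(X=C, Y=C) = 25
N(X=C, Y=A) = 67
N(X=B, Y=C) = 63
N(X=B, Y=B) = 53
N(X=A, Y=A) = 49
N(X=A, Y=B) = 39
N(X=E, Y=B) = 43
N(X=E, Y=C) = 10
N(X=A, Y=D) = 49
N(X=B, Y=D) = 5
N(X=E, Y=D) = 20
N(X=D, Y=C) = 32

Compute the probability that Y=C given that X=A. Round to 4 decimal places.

Total with X=A: 49 + 39 + 34 + 49 + 54 = 225.
P(Y=C | X=A) = 34/225 = 0.1511.

0.1511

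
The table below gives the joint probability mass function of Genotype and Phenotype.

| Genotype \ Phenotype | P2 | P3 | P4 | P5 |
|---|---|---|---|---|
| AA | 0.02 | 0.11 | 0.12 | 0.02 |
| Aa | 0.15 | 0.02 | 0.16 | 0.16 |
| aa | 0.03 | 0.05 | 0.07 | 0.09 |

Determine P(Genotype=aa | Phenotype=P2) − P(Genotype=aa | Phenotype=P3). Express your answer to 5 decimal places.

-0.12778

P(Phenotype=P2) = 0.02 + 0.15 + 0.03 = 0.20; P(Genotype=aa | Phenotype=P2) = 0.03/0.20 = 0.150000.
P(Phenotype=P3) = 0.11 + 0.02 + 0.05 = 0.18; P(Genotype=aa | Phenotype=P3) = 0.05/0.18 = 0.277778.
Difference = -0.12778.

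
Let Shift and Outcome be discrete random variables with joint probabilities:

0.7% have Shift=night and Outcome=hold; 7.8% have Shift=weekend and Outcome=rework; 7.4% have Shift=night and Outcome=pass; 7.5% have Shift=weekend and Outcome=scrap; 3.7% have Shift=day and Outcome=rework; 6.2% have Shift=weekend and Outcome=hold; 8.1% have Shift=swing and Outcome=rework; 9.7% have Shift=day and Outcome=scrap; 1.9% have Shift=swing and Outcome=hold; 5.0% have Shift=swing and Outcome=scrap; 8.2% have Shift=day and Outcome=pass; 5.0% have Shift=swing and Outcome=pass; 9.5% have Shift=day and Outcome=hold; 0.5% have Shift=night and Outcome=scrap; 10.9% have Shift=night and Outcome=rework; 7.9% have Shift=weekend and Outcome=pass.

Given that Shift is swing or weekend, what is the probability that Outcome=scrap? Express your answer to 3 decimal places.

P(Shift=swing) = 0.050 + 0.081 + 0.050 + 0.019 = 0.200.
P(Shift=weekend) = 0.079 + 0.078 + 0.075 + 0.062 = 0.294.
P(Shift ∈ {swing, weekend}) = 0.200 + 0.294 = 0.494; P(Outcome=scrap, Shift ∈ {swing, weekend}) = 0.050 + 0.075 = 0.125.
P(Outcome=scrap | Shift ∈ {swing, weekend}) = 0.125/0.494 = 0.253.

0.253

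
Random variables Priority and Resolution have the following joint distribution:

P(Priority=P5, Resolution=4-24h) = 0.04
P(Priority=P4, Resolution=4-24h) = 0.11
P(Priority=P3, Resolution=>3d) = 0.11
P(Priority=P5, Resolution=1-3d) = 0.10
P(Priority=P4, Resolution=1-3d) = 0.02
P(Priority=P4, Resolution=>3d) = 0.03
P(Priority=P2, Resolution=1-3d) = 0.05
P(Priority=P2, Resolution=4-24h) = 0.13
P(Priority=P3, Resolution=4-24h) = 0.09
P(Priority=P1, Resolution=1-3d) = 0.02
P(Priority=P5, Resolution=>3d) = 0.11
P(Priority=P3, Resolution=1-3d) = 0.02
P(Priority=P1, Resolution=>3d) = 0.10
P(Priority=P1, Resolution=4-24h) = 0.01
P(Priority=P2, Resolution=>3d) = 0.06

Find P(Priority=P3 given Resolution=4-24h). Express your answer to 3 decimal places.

P(Resolution=4-24h) = 0.01 + 0.13 + 0.09 + 0.11 + 0.04 = 0.38.
P(Priority=P3 | Resolution=4-24h) = 0.09/0.38 = 0.237.

0.237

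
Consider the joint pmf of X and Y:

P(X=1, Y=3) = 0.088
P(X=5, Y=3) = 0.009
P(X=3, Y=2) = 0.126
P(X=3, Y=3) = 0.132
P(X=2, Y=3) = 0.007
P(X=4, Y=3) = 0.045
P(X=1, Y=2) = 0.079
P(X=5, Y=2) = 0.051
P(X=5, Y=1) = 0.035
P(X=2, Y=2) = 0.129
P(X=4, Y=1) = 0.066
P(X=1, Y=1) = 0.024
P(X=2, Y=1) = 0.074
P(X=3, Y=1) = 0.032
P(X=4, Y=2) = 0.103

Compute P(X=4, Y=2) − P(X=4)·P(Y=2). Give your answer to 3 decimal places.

P(X=4) = 0.066 + 0.103 + 0.045 = 0.214.
P(Y=2) = 0.079 + 0.129 + 0.126 + 0.103 + 0.051 = 0.488.
P(X=4, Y=2) − P(X=4)P(Y=2) = 0.103 − 0.214×0.488 = -0.001.

-0.001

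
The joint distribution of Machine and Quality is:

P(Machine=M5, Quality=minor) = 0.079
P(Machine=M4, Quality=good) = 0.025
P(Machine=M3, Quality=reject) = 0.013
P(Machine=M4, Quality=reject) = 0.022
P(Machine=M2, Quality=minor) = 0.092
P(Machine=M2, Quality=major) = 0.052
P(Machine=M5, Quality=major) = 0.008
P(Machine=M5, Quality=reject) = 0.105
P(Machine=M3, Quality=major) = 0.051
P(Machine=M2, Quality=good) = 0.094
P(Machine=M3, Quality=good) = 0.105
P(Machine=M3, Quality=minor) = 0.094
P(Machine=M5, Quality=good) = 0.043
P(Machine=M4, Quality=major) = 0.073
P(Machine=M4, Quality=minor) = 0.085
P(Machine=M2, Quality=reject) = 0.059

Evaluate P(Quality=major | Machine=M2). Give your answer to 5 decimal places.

P(Machine=M2) = 0.094 + 0.092 + 0.052 + 0.059 = 0.297.
P(Quality=major | Machine=M2) = 0.052/0.297 = 0.17508.

0.17508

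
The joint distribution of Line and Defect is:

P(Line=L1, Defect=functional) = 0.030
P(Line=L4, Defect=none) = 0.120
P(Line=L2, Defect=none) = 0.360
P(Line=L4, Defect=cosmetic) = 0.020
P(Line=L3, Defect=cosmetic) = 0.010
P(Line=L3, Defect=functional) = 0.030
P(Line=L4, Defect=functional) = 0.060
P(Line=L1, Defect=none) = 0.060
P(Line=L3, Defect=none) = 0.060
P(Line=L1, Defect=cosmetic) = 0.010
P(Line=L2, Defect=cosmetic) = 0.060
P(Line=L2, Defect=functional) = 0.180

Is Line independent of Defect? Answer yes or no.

yes

Every cell satisfies P(Line,Defect) = P(Line)·P(Defect). For instance P(Line=L4) = 0.200, P(Defect=functional) = 0.300, and 0.200×0.300 = 0.060 matches the joint entry. So Line and Defect are independent.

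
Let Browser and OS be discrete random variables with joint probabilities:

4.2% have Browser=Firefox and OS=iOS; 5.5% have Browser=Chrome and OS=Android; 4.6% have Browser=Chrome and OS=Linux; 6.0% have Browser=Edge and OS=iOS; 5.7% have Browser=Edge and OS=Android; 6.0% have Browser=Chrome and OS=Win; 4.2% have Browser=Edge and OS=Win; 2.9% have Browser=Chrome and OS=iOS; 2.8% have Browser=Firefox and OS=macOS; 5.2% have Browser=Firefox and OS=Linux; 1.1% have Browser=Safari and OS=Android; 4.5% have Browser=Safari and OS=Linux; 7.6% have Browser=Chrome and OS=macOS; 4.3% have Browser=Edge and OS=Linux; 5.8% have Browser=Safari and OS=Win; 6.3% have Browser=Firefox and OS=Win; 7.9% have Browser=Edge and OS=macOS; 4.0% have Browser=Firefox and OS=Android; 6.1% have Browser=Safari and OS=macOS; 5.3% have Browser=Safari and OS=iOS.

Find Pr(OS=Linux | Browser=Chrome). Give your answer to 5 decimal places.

P(Browser=Chrome) = 0.060 + 0.076 + 0.046 + 0.029 + 0.055 = 0.266.
P(OS=Linux | Browser=Chrome) = 0.046/0.266 = 0.17293.

0.17293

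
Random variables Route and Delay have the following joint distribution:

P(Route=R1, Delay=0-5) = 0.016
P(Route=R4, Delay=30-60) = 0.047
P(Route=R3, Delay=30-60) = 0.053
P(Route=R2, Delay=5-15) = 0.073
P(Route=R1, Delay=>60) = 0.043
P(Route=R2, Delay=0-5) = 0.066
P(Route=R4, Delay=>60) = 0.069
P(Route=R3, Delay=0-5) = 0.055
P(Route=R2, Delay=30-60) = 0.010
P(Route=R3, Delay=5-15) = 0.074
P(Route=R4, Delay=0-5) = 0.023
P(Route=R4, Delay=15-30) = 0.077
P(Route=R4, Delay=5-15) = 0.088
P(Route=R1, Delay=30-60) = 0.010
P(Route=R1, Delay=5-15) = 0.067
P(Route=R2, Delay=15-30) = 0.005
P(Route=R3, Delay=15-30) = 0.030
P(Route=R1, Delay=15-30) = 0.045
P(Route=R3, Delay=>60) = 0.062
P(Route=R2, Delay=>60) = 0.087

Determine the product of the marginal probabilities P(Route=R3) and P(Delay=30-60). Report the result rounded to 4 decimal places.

P(Route=R3) = 0.055 + 0.074 + 0.030 + 0.053 + 0.062 = 0.274.
P(Delay=30-60) = 0.010 + 0.010 + 0.053 + 0.047 = 0.120.
Product: 0.274 × 0.120 = 0.0329.

0.0329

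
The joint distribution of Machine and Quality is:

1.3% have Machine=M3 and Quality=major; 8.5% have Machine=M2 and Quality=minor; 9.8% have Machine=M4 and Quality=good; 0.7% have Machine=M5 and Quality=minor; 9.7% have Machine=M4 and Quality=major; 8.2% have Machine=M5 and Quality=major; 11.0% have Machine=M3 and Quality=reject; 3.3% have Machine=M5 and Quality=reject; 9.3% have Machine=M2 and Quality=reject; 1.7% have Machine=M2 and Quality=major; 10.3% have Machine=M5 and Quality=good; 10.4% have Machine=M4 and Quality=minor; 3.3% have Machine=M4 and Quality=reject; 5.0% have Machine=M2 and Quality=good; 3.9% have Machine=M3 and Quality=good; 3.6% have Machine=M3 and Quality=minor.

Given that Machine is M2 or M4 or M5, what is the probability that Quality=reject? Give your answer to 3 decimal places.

P(Machine=M2) = 0.050 + 0.085 + 0.017 + 0.093 = 0.245.
P(Machine=M4) = 0.098 + 0.104 + 0.097 + 0.033 = 0.332.
P(Machine=M5) = 0.103 + 0.007 + 0.082 + 0.033 = 0.225.
P(Machine ∈ {M2, M4, M5}) = 0.245 + 0.332 + 0.225 = 0.802; P(Quality=reject, Machine ∈ {M2, M4, M5}) = 0.093 + 0.033 + 0.033 = 0.159.
P(Quality=reject | Machine ∈ {M2, M4, M5}) = 0.159/0.802 = 0.198.

0.198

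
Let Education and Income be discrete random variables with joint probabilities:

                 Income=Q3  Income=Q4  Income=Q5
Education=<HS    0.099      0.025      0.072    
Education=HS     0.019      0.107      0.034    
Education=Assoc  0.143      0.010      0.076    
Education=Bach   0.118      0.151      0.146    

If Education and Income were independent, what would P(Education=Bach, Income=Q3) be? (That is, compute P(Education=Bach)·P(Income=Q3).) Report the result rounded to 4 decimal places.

0.1573

P(Education=Bach) = 0.118 + 0.151 + 0.146 = 0.415.
P(Income=Q3) = 0.099 + 0.019 + 0.143 + 0.118 = 0.379.
Product: 0.415 × 0.379 = 0.1573.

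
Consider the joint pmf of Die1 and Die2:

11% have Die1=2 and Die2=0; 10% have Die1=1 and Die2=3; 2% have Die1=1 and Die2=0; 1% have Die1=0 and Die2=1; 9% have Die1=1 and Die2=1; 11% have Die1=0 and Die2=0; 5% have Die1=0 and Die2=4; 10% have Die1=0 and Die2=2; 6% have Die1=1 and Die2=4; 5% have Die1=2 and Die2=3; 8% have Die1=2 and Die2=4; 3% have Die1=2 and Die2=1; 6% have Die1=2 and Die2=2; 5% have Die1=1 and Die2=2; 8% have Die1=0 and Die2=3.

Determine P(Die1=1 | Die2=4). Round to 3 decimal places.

P(Die2=4) = 0.05 + 0.06 + 0.08 = 0.19.
P(Die1=1 | Die2=4) = 0.06/0.19 = 0.316.

0.316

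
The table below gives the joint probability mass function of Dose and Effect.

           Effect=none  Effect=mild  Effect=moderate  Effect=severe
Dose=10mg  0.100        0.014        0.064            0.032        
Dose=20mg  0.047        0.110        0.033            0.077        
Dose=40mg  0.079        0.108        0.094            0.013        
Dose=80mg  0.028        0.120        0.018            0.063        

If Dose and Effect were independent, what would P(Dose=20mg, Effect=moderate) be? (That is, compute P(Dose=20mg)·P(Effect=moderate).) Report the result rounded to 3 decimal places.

P(Dose=20mg) = 0.047 + 0.110 + 0.033 + 0.077 = 0.267.
P(Effect=moderate) = 0.064 + 0.033 + 0.094 + 0.018 = 0.209.
Product: 0.267 × 0.209 = 0.056.

0.056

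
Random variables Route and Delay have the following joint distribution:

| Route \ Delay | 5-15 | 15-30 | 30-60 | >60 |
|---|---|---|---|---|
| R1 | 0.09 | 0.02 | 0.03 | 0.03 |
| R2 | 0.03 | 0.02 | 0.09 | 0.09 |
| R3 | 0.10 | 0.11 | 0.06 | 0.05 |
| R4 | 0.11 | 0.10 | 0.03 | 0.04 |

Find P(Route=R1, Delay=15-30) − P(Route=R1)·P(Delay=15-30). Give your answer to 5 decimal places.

-0.02250

P(Route=R1) = 0.09 + 0.02 + 0.03 + 0.03 = 0.17.
P(Delay=15-30) = 0.02 + 0.02 + 0.11 + 0.10 = 0.25.
P(Route=R1, Delay=15-30) − P(Route=R1)P(Delay=15-30) = 0.02 − 0.17×0.25 = -0.02250.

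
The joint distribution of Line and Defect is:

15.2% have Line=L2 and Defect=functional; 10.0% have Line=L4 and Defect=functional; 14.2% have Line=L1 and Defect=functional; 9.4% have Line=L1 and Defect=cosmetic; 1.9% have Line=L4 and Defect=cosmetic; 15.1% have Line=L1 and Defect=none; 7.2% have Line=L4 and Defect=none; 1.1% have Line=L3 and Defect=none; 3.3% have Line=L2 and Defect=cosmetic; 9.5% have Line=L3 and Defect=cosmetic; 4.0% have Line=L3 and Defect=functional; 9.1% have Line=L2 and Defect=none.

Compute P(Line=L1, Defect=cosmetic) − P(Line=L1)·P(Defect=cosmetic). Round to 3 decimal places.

0.001

P(Line=L1) = 0.151 + 0.094 + 0.142 = 0.387.
P(Defect=cosmetic) = 0.094 + 0.033 + 0.095 + 0.019 = 0.241.
P(Line=L1, Defect=cosmetic) − P(Line=L1)P(Defect=cosmetic) = 0.094 − 0.387×0.241 = 0.001.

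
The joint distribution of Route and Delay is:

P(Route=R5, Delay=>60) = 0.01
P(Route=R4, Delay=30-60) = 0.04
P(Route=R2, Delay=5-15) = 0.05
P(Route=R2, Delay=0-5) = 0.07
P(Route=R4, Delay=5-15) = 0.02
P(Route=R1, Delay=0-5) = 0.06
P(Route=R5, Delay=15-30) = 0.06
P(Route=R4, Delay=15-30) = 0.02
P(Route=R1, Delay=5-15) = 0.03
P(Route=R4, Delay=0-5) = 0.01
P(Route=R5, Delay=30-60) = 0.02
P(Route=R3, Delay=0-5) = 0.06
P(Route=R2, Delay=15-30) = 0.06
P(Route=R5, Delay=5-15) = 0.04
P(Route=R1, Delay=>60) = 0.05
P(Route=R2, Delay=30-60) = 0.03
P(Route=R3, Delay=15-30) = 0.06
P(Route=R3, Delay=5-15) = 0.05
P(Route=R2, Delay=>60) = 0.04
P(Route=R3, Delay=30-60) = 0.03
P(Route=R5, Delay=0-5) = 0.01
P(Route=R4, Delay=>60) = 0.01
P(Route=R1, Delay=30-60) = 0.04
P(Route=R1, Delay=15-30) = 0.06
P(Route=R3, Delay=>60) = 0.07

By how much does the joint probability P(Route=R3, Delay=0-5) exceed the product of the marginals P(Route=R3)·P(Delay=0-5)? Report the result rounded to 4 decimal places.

0.0033

P(Route=R3) = 0.06 + 0.05 + 0.06 + 0.03 + 0.07 = 0.27.
P(Delay=0-5) = 0.06 + 0.07 + 0.06 + 0.01 + 0.01 = 0.21.
P(Route=R3, Delay=0-5) − P(Route=R3)P(Delay=0-5) = 0.06 − 0.27×0.21 = 0.0033.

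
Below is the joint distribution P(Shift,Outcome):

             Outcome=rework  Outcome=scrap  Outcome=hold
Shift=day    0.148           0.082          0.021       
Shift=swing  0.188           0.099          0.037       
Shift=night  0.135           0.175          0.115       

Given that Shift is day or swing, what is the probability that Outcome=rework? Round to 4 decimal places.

0.5843

P(Shift=day) = 0.148 + 0.082 + 0.021 = 0.251.
P(Shift=swing) = 0.188 + 0.099 + 0.037 = 0.324.
P(Shift ∈ {day, swing}) = 0.251 + 0.324 = 0.575; P(Outcome=rework, Shift ∈ {day, swing}) = 0.148 + 0.188 = 0.336.
P(Outcome=rework | Shift ∈ {day, swing}) = 0.336/0.575 = 0.5843.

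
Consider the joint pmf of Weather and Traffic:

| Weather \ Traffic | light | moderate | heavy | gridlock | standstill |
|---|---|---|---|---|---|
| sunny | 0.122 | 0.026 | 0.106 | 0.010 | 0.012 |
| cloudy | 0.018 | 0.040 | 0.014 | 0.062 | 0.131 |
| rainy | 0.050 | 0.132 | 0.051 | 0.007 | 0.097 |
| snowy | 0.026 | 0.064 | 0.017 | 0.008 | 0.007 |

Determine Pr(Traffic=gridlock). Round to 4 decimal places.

0.0870

P(Traffic=gridlock) = 0.010 + 0.062 + 0.007 + 0.008 = 0.087.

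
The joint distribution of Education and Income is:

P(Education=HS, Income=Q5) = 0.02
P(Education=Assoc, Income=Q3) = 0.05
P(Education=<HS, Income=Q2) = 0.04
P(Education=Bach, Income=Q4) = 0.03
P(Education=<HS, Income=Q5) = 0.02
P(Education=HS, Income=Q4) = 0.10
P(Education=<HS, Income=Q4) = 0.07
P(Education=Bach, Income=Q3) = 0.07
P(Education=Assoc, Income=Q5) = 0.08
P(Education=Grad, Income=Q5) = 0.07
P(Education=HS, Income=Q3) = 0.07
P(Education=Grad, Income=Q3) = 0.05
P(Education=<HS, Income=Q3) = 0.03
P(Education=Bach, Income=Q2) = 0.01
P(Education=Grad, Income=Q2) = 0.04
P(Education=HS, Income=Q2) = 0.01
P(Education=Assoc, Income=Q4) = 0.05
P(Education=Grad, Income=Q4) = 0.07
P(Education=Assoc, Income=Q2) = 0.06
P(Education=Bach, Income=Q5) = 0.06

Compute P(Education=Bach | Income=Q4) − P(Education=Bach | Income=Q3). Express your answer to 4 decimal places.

-0.1655

P(Income=Q4) = 0.07 + 0.10 + 0.05 + 0.03 + 0.07 = 0.32; P(Education=Bach | Income=Q4) = 0.03/0.32 = 0.09375.
P(Income=Q3) = 0.03 + 0.07 + 0.05 + 0.07 + 0.05 = 0.27; P(Education=Bach | Income=Q3) = 0.07/0.27 = 0.25926.
Difference = -0.1655.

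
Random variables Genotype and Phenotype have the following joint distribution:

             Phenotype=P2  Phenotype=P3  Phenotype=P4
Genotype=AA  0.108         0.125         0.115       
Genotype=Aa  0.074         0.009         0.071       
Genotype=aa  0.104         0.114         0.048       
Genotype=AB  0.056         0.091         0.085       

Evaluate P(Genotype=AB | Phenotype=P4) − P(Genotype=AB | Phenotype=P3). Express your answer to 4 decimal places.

-0.0020

P(Phenotype=P4) = 0.115 + 0.071 + 0.048 + 0.085 = 0.319; P(Genotype=AB | Phenotype=P4) = 0.085/0.319 = 0.26646.
P(Phenotype=P3) = 0.125 + 0.009 + 0.114 + 0.091 = 0.339; P(Genotype=AB | Phenotype=P3) = 0.091/0.339 = 0.26844.
Difference = -0.0020.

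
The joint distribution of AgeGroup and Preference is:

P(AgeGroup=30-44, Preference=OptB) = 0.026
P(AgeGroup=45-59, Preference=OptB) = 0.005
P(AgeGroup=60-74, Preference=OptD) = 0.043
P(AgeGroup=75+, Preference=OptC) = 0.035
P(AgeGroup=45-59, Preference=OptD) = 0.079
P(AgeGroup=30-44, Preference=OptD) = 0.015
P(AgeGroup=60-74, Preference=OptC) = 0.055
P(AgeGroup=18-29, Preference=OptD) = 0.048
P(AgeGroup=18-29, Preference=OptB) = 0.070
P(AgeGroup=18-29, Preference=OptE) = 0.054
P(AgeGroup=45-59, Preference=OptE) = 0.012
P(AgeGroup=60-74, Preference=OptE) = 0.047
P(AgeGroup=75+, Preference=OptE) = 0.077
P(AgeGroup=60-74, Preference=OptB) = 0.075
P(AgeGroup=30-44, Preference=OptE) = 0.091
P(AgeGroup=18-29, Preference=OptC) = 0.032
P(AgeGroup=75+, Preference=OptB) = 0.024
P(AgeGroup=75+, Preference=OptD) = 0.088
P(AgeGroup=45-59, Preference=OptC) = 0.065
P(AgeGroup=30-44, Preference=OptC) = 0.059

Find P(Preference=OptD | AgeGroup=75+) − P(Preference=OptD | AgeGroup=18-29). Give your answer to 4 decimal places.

0.1576

P(AgeGroup=75+) = 0.024 + 0.035 + 0.088 + 0.077 = 0.224; P(Preference=OptD | AgeGroup=75+) = 0.088/0.224 = 0.39286.
P(AgeGroup=18-29) = 0.070 + 0.032 + 0.048 + 0.054 = 0.204; P(Preference=OptD | AgeGroup=18-29) = 0.048/0.204 = 0.23529.
Difference = 0.1576.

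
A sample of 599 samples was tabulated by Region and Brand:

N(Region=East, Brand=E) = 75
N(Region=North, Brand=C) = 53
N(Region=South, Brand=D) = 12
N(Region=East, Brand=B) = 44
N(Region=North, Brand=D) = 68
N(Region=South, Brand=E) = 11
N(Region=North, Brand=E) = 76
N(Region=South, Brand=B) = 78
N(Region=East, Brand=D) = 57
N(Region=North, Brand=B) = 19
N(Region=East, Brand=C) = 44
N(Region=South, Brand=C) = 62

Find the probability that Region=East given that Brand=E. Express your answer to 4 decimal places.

Total with Brand=E: 76 + 11 + 75 = 162.
P(Region=East | Brand=E) = 75/162 = 0.4630.

0.4630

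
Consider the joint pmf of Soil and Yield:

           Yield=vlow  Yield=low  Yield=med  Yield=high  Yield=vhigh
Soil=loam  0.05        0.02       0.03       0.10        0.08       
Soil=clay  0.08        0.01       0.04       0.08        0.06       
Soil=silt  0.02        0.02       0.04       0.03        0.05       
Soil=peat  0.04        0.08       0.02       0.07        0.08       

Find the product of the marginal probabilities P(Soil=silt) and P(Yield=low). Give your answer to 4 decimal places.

0.0208

P(Soil=silt) = 0.02 + 0.02 + 0.04 + 0.03 + 0.05 = 0.16.
P(Yield=low) = 0.02 + 0.01 + 0.02 + 0.08 = 0.13.
Product: 0.16 × 0.13 = 0.0208.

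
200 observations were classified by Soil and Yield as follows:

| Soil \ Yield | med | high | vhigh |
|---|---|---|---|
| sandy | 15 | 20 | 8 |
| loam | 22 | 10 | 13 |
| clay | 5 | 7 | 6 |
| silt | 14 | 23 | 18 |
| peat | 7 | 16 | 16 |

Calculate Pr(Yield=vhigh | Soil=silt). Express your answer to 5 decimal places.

0.32727

Total with Soil=silt: 14 + 23 + 18 = 55.
P(Yield=vhigh | Soil=silt) = 18/55 = 0.32727.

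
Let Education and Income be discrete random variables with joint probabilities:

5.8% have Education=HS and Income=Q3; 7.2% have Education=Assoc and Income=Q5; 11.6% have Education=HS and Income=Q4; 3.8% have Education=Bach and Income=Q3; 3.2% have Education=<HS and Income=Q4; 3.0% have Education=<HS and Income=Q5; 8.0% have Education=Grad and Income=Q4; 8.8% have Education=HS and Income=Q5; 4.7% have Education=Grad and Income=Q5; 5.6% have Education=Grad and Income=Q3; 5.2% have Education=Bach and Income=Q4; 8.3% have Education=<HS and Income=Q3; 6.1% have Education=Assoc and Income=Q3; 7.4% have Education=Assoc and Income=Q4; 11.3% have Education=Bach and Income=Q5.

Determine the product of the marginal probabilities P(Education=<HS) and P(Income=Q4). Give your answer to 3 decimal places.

0.051

P(Education=<HS) = 0.083 + 0.032 + 0.030 = 0.145.
P(Income=Q4) = 0.032 + 0.116 + 0.074 + 0.052 + 0.080 = 0.354.
Product: 0.145 × 0.354 = 0.051.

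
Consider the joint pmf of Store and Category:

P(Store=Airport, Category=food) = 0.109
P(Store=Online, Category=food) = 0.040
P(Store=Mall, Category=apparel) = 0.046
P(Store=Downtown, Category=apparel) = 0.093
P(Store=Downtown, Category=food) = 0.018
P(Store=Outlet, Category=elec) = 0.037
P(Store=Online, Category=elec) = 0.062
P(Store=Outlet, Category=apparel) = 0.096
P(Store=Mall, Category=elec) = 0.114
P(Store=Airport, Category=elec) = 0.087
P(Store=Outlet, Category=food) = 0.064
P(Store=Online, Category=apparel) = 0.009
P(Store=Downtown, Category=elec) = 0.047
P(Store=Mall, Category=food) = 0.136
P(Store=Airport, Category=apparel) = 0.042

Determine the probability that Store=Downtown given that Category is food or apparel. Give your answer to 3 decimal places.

P(Category=food) = 0.018 + 0.136 + 0.109 + 0.064 + 0.040 = 0.367.
P(Category=apparel) = 0.093 + 0.046 + 0.042 + 0.096 + 0.009 = 0.286.
P(Category ∈ {food, apparel}) = 0.367 + 0.286 = 0.653; P(Store=Downtown, Category ∈ {food, apparel}) = 0.018 + 0.093 = 0.111.
P(Store=Downtown | Category ∈ {food, apparel}) = 0.111/0.653 = 0.170.

0.170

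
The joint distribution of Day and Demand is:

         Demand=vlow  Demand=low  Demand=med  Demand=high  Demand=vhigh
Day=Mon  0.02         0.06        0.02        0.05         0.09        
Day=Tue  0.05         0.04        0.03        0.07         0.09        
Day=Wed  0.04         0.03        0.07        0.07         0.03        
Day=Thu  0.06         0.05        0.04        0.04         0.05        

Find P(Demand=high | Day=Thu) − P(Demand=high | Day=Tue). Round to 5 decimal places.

-0.08333

P(Day=Thu) = 0.06 + 0.05 + 0.04 + 0.04 + 0.05 = 0.24; P(Demand=high | Day=Thu) = 0.04/0.24 = 0.166667.
P(Day=Tue) = 0.05 + 0.04 + 0.03 + 0.07 + 0.09 = 0.28; P(Demand=high | Day=Tue) = 0.07/0.28 = 0.250000.
Difference = -0.08333.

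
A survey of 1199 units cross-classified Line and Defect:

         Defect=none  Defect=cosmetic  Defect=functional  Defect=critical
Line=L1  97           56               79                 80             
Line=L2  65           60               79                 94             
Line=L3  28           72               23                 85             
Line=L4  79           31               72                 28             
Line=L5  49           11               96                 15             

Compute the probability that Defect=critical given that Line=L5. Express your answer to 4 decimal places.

Total with Line=L5: 49 + 11 + 96 + 15 = 171.
P(Defect=critical | Line=L5) = 15/171 = 0.0877.

0.0877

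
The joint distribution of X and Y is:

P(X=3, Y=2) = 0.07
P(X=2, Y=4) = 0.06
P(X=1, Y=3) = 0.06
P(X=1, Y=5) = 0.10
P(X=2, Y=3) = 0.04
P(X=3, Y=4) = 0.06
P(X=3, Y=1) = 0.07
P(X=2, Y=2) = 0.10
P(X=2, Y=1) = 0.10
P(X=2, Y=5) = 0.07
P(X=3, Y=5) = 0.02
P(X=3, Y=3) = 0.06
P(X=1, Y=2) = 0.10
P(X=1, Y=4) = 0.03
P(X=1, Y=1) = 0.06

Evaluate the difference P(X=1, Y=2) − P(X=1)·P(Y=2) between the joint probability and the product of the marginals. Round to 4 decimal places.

P(X=1) = 0.06 + 0.10 + 0.06 + 0.03 + 0.10 = 0.35.
P(Y=2) = 0.10 + 0.10 + 0.07 = 0.27.
P(X=1, Y=2) − P(X=1)P(Y=2) = 0.10 − 0.35×0.27 = 0.0055.

0.0055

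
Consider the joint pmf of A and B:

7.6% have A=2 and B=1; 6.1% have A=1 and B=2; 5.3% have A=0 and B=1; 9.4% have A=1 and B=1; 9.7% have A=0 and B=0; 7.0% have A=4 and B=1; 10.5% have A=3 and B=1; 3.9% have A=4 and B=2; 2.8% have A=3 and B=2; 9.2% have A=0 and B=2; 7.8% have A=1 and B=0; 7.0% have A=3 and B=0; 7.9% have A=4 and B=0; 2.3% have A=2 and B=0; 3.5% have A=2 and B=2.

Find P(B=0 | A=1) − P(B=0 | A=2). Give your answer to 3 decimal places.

P(A=1) = 0.078 + 0.094 + 0.061 = 0.233; P(B=0 | A=1) = 0.078/0.233 = 0.3348.
P(A=2) = 0.023 + 0.076 + 0.035 = 0.134; P(B=0 | A=2) = 0.023/0.134 = 0.1716.
Difference = 0.163.

0.163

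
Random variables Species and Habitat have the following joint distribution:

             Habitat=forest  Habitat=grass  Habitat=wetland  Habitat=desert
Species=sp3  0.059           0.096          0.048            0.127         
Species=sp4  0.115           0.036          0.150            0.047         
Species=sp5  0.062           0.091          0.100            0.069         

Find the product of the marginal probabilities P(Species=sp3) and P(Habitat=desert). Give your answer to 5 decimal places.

P(Species=sp3) = 0.059 + 0.096 + 0.048 + 0.127 = 0.330.
P(Habitat=desert) = 0.127 + 0.047 + 0.069 = 0.243.
Product: 0.330 × 0.243 = 0.08019.

0.08019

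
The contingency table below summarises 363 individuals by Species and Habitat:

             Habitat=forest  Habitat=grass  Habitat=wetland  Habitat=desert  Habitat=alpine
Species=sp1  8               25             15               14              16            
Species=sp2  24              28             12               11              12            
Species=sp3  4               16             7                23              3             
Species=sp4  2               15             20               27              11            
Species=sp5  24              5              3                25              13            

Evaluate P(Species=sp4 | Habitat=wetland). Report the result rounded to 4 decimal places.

Total with Habitat=wetland: 15 + 12 + 7 + 20 + 3 = 57.
P(Species=sp4 | Habitat=wetland) = 20/57 = 0.3509.

0.3509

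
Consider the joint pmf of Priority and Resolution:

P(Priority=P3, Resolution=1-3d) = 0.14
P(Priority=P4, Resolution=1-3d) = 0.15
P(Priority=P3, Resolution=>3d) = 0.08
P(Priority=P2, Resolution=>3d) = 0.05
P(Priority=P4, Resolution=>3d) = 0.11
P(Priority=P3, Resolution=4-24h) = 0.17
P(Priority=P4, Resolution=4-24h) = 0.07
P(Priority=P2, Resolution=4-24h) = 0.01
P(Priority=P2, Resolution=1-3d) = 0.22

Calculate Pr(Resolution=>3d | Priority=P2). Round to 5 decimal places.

0.17857

P(Priority=P2) = 0.01 + 0.22 + 0.05 = 0.28.
P(Resolution=>3d | Priority=P2) = 0.05/0.28 = 0.17857.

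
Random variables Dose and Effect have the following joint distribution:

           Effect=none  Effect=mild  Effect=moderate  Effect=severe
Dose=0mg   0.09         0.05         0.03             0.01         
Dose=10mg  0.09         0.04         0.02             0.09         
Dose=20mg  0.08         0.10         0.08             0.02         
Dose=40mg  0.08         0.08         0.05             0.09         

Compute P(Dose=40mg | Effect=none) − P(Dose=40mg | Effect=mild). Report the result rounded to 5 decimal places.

-0.06100

P(Effect=none) = 0.09 + 0.09 + 0.08 + 0.08 = 0.34; P(Dose=40mg | Effect=none) = 0.08/0.34 = 0.235294.
P(Effect=mild) = 0.05 + 0.04 + 0.10 + 0.08 = 0.27; P(Dose=40mg | Effect=mild) = 0.08/0.27 = 0.296296.
Difference = -0.06100.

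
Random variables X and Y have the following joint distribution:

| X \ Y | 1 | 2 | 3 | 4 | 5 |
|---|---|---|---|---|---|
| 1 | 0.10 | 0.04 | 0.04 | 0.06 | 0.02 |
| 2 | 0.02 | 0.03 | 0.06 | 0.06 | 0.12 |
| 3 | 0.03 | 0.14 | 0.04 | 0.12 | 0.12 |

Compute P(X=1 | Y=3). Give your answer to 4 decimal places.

0.2857

P(Y=3) = 0.04 + 0.06 + 0.04 = 0.14.
P(X=1 | Y=3) = 0.04/0.14 = 0.2857.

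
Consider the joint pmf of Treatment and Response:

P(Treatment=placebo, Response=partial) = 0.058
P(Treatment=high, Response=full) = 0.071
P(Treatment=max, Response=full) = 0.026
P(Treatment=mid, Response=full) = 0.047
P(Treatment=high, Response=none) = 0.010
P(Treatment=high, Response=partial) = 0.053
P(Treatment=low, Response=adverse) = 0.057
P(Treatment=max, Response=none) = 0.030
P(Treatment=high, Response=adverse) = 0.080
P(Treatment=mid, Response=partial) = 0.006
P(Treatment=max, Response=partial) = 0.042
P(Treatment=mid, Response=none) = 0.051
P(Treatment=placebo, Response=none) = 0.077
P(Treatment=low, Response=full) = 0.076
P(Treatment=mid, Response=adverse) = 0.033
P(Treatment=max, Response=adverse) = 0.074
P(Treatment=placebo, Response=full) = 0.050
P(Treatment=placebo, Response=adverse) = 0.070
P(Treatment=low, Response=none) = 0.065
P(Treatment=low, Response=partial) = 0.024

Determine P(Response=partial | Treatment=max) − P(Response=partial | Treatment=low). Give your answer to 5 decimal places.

0.13608

P(Treatment=max) = 0.030 + 0.042 + 0.026 + 0.074 = 0.172; P(Response=partial | Treatment=max) = 0.042/0.172 = 0.244186.
P(Treatment=low) = 0.065 + 0.024 + 0.076 + 0.057 = 0.222; P(Response=partial | Treatment=low) = 0.024/0.222 = 0.108108.
Difference = 0.13608.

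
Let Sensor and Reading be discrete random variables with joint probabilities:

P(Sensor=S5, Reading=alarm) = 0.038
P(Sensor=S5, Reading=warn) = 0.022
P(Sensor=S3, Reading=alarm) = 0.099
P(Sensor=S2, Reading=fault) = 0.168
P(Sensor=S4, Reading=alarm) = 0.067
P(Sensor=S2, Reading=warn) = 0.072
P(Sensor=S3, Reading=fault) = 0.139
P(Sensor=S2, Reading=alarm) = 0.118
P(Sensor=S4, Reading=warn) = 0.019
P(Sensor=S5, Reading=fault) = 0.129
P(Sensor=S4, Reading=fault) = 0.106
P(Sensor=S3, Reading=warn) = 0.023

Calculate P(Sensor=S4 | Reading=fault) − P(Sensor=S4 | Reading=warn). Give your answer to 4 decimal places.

P(Reading=fault) = 0.168 + 0.139 + 0.106 + 0.129 = 0.542; P(Sensor=S4 | Reading=fault) = 0.106/0.542 = 0.19557.
P(Reading=warn) = 0.072 + 0.023 + 0.019 + 0.022 = 0.136; P(Sensor=S4 | Reading=warn) = 0.019/0.136 = 0.13971.
Difference = 0.0559.

0.0559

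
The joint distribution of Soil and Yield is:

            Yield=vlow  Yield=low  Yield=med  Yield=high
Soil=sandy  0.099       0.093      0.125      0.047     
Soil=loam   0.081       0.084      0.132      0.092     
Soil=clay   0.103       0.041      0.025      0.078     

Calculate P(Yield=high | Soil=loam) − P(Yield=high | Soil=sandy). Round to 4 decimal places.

P(Soil=loam) = 0.081 + 0.084 + 0.132 + 0.092 = 0.389; P(Yield=high | Soil=loam) = 0.092/0.389 = 0.23650.
P(Soil=sandy) = 0.099 + 0.093 + 0.125 + 0.047 = 0.364; P(Yield=high | Soil=sandy) = 0.047/0.364 = 0.12912.
Difference = 0.1074.

0.1074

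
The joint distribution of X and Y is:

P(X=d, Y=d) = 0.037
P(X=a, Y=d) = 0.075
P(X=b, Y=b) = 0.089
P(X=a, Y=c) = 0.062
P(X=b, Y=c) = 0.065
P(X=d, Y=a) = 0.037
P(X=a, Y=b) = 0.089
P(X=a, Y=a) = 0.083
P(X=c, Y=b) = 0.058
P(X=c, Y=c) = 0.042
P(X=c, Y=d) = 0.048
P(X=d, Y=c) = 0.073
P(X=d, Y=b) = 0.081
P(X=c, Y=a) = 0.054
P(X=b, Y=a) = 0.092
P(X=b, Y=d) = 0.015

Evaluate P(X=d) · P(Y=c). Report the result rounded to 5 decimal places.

P(X=d) = 0.037 + 0.081 + 0.073 + 0.037 = 0.228.
P(Y=c) = 0.062 + 0.065 + 0.042 + 0.073 = 0.242.
Product: 0.228 × 0.242 = 0.05518.

0.05518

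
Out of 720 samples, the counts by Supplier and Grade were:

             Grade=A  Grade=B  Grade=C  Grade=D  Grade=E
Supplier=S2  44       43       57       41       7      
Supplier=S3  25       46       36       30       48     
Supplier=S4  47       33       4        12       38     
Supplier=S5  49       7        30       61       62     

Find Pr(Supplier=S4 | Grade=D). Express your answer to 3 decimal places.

Total with Grade=D: 41 + 30 + 12 + 61 = 144.
P(Supplier=S4 | Grade=D) = 12/144 = 0.083.

0.083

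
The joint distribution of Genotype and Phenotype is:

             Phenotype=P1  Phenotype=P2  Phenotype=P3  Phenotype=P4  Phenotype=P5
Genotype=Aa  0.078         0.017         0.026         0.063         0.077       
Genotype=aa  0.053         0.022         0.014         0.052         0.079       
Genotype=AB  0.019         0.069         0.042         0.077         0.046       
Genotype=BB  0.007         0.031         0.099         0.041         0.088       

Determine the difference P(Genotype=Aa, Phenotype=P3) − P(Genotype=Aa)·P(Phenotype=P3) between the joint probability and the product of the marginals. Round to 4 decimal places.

P(Genotype=Aa) = 0.078 + 0.017 + 0.026 + 0.063 + 0.077 = 0.261.
P(Phenotype=P3) = 0.026 + 0.014 + 0.042 + 0.099 = 0.181.
P(Genotype=Aa, Phenotype=P3) − P(Genotype=Aa)P(Phenotype=P3) = 0.026 − 0.261×0.181 = -0.0212.

-0.0212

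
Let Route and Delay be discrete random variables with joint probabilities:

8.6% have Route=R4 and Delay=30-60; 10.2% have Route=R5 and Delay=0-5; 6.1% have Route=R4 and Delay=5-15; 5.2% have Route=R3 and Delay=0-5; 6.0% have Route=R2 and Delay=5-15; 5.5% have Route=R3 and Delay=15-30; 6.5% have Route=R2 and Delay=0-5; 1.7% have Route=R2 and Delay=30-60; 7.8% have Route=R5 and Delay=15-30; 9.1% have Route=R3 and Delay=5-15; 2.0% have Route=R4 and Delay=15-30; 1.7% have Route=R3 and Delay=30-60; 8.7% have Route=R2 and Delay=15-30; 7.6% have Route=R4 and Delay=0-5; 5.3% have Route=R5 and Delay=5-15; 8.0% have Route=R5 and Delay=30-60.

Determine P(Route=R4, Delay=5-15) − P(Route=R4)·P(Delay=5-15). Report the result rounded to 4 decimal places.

-0.0034

P(Route=R4) = 0.076 + 0.061 + 0.020 + 0.086 = 0.243.
P(Delay=5-15) = 0.060 + 0.091 + 0.061 + 0.053 = 0.265.
P(Route=R4, Delay=5-15) − P(Route=R4)P(Delay=5-15) = 0.061 − 0.243×0.265 = -0.0034.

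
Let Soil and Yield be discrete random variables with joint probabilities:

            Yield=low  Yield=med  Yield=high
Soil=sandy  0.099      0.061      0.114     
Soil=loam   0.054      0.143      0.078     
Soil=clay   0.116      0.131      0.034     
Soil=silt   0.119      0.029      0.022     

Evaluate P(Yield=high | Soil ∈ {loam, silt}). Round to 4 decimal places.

P(Soil=loam) = 0.054 + 0.143 + 0.078 = 0.275.
P(Soil=silt) = 0.119 + 0.029 + 0.022 = 0.170.
P(Soil ∈ {loam, silt}) = 0.275 + 0.170 = 0.445; P(Yield=high, Soil ∈ {loam, silt}) = 0.078 + 0.022 = 0.100.
P(Yield=high | Soil ∈ {loam, silt}) = 0.100/0.445 = 0.2247.

0.2247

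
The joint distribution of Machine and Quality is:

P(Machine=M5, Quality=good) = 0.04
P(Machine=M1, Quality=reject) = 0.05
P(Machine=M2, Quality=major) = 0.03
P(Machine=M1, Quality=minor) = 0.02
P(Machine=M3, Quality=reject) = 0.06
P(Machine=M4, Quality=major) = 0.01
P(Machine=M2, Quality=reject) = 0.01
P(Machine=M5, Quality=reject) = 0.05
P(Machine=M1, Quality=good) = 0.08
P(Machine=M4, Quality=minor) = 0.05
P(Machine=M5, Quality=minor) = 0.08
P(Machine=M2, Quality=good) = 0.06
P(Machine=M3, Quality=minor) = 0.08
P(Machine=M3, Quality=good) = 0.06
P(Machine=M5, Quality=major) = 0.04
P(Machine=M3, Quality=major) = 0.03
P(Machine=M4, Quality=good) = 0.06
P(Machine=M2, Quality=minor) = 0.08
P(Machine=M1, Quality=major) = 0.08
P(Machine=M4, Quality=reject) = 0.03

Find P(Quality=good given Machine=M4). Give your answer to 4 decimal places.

P(Machine=M4) = 0.06 + 0.05 + 0.01 + 0.03 = 0.15.
P(Quality=good | Machine=M4) = 0.06/0.15 = 0.4000.

0.4000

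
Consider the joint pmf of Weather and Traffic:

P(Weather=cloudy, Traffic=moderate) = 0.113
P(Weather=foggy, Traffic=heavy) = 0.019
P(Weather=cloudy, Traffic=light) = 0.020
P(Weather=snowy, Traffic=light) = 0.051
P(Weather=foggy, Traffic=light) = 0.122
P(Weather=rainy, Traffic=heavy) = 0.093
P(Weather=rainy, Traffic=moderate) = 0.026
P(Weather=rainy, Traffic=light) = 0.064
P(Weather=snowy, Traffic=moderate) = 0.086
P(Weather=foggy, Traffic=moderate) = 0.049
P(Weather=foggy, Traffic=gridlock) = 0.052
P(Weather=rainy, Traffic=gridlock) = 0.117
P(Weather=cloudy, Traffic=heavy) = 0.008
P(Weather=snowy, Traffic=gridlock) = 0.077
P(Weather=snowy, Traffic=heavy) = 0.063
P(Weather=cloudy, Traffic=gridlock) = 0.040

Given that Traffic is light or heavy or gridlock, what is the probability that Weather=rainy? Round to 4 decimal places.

P(Traffic=light) = 0.020 + 0.064 + 0.051 + 0.122 = 0.257.
P(Traffic=heavy) = 0.008 + 0.093 + 0.063 + 0.019 = 0.183.
P(Traffic=gridlock) = 0.040 + 0.117 + 0.077 + 0.052 = 0.286.
P(Traffic ∈ {light, heavy, gridlock}) = 0.257 + 0.183 + 0.286 = 0.726; P(Weather=rainy, Traffic ∈ {light, heavy, gridlock}) = 0.064 + 0.093 + 0.117 = 0.274.
P(Weather=rainy | Traffic ∈ {light, heavy, gridlock}) = 0.274/0.726 = 0.3774.

0.3774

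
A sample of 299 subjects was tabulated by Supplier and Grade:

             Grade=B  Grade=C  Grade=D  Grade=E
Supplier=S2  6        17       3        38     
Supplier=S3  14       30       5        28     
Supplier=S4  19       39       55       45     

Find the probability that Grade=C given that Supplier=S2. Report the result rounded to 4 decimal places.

0.2656

Total with Supplier=S2: 6 + 17 + 3 + 38 = 64.
P(Grade=C | Supplier=S2) = 17/64 = 0.2656.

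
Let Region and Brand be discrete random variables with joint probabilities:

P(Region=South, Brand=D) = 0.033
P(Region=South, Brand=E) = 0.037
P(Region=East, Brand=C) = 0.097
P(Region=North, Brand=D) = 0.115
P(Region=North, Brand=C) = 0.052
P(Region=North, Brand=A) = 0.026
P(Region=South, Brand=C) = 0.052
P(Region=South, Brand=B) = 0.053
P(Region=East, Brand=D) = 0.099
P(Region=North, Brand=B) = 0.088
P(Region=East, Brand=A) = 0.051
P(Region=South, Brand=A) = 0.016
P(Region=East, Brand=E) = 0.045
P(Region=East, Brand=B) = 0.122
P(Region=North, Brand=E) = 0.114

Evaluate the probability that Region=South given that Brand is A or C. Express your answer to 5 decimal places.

P(Brand=A) = 0.026 + 0.016 + 0.051 = 0.093.
P(Brand=C) = 0.052 + 0.052 + 0.097 = 0.201.
P(Brand ∈ {A, C}) = 0.093 + 0.201 = 0.294; P(Region=South, Brand ∈ {A, C}) = 0.016 + 0.052 = 0.068.
P(Region=South | Brand ∈ {A, C}) = 0.068/0.294 = 0.23129.

0.23129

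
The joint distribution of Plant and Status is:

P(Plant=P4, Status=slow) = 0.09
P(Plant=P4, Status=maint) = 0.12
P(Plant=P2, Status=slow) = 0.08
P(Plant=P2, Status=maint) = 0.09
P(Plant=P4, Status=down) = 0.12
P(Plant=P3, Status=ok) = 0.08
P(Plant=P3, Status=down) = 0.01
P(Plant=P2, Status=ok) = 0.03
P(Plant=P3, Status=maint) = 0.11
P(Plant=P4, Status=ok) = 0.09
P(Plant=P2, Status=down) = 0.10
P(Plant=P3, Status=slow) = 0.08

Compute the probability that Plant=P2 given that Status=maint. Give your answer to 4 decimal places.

0.2813

P(Status=maint) = 0.09 + 0.11 + 0.12 = 0.32.
P(Plant=P2 | Status=maint) = 0.09/0.32 = 0.2813.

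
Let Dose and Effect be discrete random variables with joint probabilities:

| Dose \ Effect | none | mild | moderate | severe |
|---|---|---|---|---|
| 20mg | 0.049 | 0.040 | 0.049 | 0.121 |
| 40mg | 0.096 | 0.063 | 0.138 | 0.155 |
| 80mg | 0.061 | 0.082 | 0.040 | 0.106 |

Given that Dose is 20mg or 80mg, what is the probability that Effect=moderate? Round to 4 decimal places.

P(Dose=20mg) = 0.049 + 0.040 + 0.049 + 0.121 = 0.259.
P(Dose=80mg) = 0.061 + 0.082 + 0.040 + 0.106 = 0.289.
P(Dose ∈ {20mg, 80mg}) = 0.259 + 0.289 = 0.548; P(Effect=moderate, Dose ∈ {20mg, 80mg}) = 0.049 + 0.040 = 0.089.
P(Effect=moderate | Dose ∈ {20mg, 80mg}) = 0.089/0.548 = 0.1624.

0.1624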